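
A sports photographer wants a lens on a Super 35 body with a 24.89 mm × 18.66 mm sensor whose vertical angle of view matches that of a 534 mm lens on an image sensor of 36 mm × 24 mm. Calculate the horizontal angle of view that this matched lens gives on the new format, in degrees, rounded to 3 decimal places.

Equal vertical AOV ⇒ f₂ = f₁ · 18.66/24 = 534 × 0.77750 ≈ 415.1850 mm.
Horizontal AOV on the new format = 2·arctan(24.89 / (2 × 415.1850)) = 2·arctan(0.02997) ≈ 3.4338°.

3.434°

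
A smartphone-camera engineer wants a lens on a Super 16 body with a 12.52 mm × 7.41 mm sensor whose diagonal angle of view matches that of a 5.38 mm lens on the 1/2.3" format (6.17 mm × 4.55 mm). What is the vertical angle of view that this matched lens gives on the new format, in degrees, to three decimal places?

39.890°

Sensor diagonal = √(6.17² + 4.55²) = √58.7714 ≈ 7.6663 mm.
Sensor diagonal = √(12.52² + 7.41²) = √211.6585 ≈ 14.5485 mm.
Equal diagonal AOV ⇒ f₂ = f₁ · 14.5485/7.6663 = 5.38 × 1.89773 ≈ 10.2098 mm.
Vertical AOV on the new format = 2·arctan(7.41 / (2 × 10.2098)) = 2·arctan(0.36289) ≈ 39.8903°.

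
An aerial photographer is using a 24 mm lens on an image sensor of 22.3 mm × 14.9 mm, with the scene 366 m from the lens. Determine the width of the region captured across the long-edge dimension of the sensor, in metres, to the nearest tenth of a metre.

dₒ: 366 m = 366000 mm.
Similar triangles through the lens centre give W/dₒ = w/dᵢ; with 1/f = 1/dₒ + 1/dᵢ this gives W = w·(dₒ − f)/f.
W = 22.3 mm × (366000 − 24) / 24 = 22.3 × 15249.0000 ≈ 340052.700 mm = 340.053 m.

340.1 m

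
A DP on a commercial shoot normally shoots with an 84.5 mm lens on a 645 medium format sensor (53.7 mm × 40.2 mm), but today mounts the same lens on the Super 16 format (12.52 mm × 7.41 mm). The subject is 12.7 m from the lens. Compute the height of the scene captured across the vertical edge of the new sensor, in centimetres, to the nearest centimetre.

111 cm

The focal length stays 84.5 mm; the relevant sensor dimension is now h = 7.41 mm. Object distance dₒ = 12.7 m = 12700 mm.
Thin-lens field height W = h·(dₒ − f)/f = 7.41 × (12700 − 84.5)/84.5 ≈ 1106.282 mm = 110.628 cm.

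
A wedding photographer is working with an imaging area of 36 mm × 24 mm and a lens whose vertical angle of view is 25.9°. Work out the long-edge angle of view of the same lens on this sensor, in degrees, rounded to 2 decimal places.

From the vertical AOV: f = 24 / (2·tan(12.95°)) = 24 / 0.45990 ≈ 52.1854 mm.
Long-edge AOV = 2·arctan(36 / (2 × 52.1854)) = 2·arctan(0.34492) ≈ 38.0611°.

38.06°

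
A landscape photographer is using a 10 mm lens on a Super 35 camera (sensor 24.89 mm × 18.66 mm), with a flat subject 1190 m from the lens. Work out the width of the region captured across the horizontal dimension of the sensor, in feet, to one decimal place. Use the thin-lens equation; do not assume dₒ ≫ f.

9717.5 ft

dₒ: 1190 m = 1.19e+06 mm.
Similar triangles through the lens centre give W/dₒ = w/dᵢ; with 1/f = 1/dₒ + 1/dᵢ this gives W = w·(dₒ − f)/f.
W = 24.89 mm × (1.19e+06 − 10) / 10 = 24.89 × 118999.0000 ≈ 2961885.110 mm = 2961885.110/304.8 ft = 9717.47 ft.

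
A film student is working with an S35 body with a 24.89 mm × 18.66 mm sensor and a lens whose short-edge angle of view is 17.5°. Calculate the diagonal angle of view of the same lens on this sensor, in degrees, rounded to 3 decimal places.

28.782°

From the short-edge AOV: f = 18.66 / (2·tan(8.75°)) = 18.66 / 0.30783 ≈ 60.6180 mm.
Sensor diagonal = √(24.89² + 18.66²) = √967.7077 ≈ 31.1080 mm.
Diagonal AOV = 2·arctan(31.1080 / (2 × 60.6180)) = 2·arctan(0.25659) ≈ 28.7822°.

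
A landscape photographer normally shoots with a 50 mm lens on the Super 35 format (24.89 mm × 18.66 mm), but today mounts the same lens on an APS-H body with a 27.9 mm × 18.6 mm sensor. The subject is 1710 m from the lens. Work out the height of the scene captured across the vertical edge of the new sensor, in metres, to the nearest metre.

The focal length stays 50 mm; the relevant sensor dimension is now h = 18.6 mm. Object distance dₒ = 1710 m = 1.71e+06 mm.
Thin-lens field height W = h·(dₒ − f)/f = 18.6 × (1.71e+06 − 50)/50 ≈ 636101.400 mm = 636.101 m.

636 m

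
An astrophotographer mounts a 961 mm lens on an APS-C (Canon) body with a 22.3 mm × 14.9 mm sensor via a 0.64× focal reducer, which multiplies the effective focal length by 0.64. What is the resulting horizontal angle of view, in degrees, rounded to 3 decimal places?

Effective focal length f = 961 × 0.64 = 615.04 mm.
α = 2·arctan(22.3 / (2 × 615.04)) = 2·arctan(0.01813) ≈ 2.0772°.

2.077°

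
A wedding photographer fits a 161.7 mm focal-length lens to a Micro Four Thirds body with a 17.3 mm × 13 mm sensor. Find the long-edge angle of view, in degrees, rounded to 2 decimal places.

Angle of view α = 2·arctan(w/2f) with w = 17.3 mm and f = 161.7 mm.
w/2f = 0.05349; arctan(0.05349) ≈ 3.0621°, so α ≈ 6.1241°.

6.12°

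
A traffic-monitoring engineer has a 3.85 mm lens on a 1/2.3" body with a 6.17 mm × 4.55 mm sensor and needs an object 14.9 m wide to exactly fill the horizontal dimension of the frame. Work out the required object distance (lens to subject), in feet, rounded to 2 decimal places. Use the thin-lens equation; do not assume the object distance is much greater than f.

W: 14.9 m = 14900 mm.
Magnification m = w/W = dᵢ/dₒ; combined with 1/f = 1/dₒ + 1/dᵢ this gives dₒ = f·(1 + W/w).
dₒ = 3.85 mm × (1 + 14900/6.17) = 3.85 × 2415.9109 ≈ 9301.257 mm = 9301.257/304.8 ft = 30.5159 ft.

30.52 ft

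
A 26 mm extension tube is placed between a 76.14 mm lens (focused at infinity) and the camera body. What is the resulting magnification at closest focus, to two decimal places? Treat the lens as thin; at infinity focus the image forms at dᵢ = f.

The tube moves the image plane from f to f + e, so dᵢ = 76.14 + 26 = 102.14 mm. Focus is achieved when 1/f = 1/dₒ + 1/dᵢ, giving dₒ = 1/(1/f − 1/(f+e)).
Magnification m = dᵢ/dₒ = (f+e)·(1/f − 1/(f+e)) = e/f = 26/76.14 ≈ 0.3415.

0.34×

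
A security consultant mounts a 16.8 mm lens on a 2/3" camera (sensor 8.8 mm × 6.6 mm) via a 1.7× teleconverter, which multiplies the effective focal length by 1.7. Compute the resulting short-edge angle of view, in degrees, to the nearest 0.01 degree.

Effective focal length f = 16.8 × 1.7 = 28.56 mm.
α = 2·arctan(6.6 / (2 × 28.56)) = 2·arctan(0.11555) ≈ 13.1822°.

13.18°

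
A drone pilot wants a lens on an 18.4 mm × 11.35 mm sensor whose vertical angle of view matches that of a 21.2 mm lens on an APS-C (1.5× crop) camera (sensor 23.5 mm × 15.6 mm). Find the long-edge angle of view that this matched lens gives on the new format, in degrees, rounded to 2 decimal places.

Equal vertical AOV ⇒ f₂ = f₁ · 11.35/15.6 = 21.2 × 0.72756 ≈ 15.4244 mm.
Long-edge AOV on the new format = 2·arctan(18.4 / (2 × 15.4244)) = 2·arctan(0.59646) ≈ 61.6287°.

61.63°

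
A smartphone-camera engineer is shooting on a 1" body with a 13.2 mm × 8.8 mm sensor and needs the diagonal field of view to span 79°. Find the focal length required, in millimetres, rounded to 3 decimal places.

9.623 mm

Sensor diagonal = √(13.2² + 8.8²) = √251.6800 ≈ 15.8644 mm.
From α = 2·arctan(d/2f) we get f = d / (2·tan(α/2)).
With d = 15.8644 mm and α/2 = 39.5°, tan(α/2) ≈ 0.82434, so f ≈ 15.8644 / 1.64867 ≈ 9.6225 mm.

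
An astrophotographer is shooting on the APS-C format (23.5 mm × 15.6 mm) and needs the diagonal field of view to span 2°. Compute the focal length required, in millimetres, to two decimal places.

807.98 mm

Sensor diagonal = √(23.5² + 15.6²) = √795.6100 ≈ 28.2066 mm.
From α = 2·arctan(d/2f) we get f = d / (2·tan(α/2)).
With d = 28.2066 mm and α/2 = 1°, tan(α/2) ≈ 0.01746, so f ≈ 28.2066 / 0.03491 ≈ 807.9764 mm.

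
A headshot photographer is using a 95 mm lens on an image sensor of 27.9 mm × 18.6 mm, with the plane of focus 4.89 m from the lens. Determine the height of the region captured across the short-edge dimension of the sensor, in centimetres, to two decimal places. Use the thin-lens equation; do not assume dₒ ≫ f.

93.88 cm

dₒ: 4.89 m = 4890 mm.
Similar triangles through the lens centre give W/dₒ = h/dᵢ; with 1/f = 1/dₒ + 1/dᵢ this gives W = h·(dₒ − f)/f.
W = 18.6 mm × (4890 − 95) / 95 = 18.6 × 50.4737 ≈ 938.811 mm = 93.8811 cm.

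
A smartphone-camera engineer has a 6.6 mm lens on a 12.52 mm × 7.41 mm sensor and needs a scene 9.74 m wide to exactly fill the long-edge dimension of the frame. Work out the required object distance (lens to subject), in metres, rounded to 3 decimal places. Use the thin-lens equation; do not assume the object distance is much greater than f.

W: 9.74 m = 9740 mm.
Magnification m = w/W = dᵢ/dₒ; combined with 1/f = 1/dₒ + 1/dᵢ this gives dₒ = f·(1 + W/w).
dₒ = 6.6 mm × (1 + 9740/12.52) = 6.6 × 778.9553 ≈ 5141.105 mm = 5.1411 m.

5.141 m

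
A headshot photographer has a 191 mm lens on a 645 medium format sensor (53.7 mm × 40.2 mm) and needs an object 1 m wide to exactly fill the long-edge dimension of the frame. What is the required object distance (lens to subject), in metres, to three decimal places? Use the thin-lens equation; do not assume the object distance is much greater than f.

W: 1 m = 1000 mm.
Magnification m = w/W = dᵢ/dₒ; combined with 1/f = 1/dₒ + 1/dᵢ this gives dₒ = f·(1 + W/w).
dₒ = 191 mm × (1 + 1000/53.7) = 191 × 19.6220 ≈ 3747.797 mm = 3.7478 m.

3.748 m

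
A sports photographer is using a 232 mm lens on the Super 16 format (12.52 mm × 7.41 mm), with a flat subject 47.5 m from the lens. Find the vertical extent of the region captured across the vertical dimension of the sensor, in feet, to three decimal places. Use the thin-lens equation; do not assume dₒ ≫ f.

dₒ: 47.5 m = 47500 mm.
Similar triangles through the lens centre give W/dₒ = h/dᵢ; with 1/f = 1/dₒ + 1/dᵢ this gives W = h·(dₒ − f)/f.
W = 7.41 mm × (47500 − 232) / 232 = 7.41 × 203.7414 ≈ 1509.724 mm = 1509.724/304.8 ft = 4.95316 ft.

4.953 ft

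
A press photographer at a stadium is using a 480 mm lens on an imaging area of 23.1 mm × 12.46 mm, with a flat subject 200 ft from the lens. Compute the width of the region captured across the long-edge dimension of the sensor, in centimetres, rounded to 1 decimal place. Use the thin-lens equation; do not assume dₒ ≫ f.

dₒ: 200 ft × 304.8 mm/ft = 60960.00 mm.
Similar triangles through the lens centre give W/dₒ = w/dᵢ; with 1/f = 1/dₒ + 1/dᵢ this gives W = w·(dₒ − f)/f.
W = 23.1 mm × (60960 − 480) / 480 = 23.1 × 126.0000 ≈ 2910.600 mm = 291.06 cm.

291.1 cm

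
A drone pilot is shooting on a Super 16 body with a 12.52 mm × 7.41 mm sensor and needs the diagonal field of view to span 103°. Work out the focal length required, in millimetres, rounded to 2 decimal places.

5.79 mm

Sensor diagonal = √(12.52² + 7.41²) = √211.6585 ≈ 14.5485 mm.
From α = 2·arctan(d/2f) we get f = d / (2·tan(α/2)).
With d = 14.5485 mm and α/2 = 51.5°, tan(α/2) ≈ 1.25717, so f ≈ 14.5485 / 2.51434 ≈ 5.7862 mm.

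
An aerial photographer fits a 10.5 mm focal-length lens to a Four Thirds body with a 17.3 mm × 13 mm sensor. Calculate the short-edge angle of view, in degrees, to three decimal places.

63.519°

Angle of view α = 2·arctan(h/2f) with h = 13 mm and f = 10.5 mm.
h/2f = 0.61905; arctan(0.61905) ≈ 31.7595°, so α ≈ 63.5190°.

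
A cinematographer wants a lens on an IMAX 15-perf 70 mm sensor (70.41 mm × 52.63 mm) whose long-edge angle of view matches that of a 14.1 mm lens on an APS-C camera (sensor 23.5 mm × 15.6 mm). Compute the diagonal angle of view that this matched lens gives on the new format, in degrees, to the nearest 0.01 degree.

Equal long-edge AOV ⇒ f₂ = f₁ · 70.41/23.5 = 14.1 × 2.99617 ≈ 42.2460 mm.
Sensor diagonal = √(70.41² + 52.63²) = √7727.4850 ≈ 87.9061 mm.
Diagonal AOV on the new format = 2·arctan(87.9061 / (2 × 42.2460)) = 2·arctan(1.04041) ≈ 92.2690°.

92.27°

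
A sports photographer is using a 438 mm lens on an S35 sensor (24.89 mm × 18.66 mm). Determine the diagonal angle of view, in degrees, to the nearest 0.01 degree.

4.07°

Sensor diagonal = √(24.89² + 18.66²) = √967.7077 ≈ 31.1080 mm.
Angle of view α = 2·arctan(d/2f) with d = 31.1080 mm and f = 438 mm.
d/2f = 0.03551; arctan(0.03551) ≈ 2.0338°, so α ≈ 4.0676°.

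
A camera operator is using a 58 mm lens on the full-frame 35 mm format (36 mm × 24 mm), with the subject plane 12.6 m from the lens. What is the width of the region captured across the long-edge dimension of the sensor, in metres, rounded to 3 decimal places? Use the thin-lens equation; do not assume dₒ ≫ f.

7.785 m

dₒ: 12.6 m = 12600 mm.
Similar triangles through the lens centre give W/dₒ = w/dᵢ; with 1/f = 1/dₒ + 1/dᵢ this gives W = w·(dₒ − f)/f.
W = 36 mm × (12600 − 58) / 58 = 36 × 216.2414 ≈ 7784.690 mm = 7.78469 m.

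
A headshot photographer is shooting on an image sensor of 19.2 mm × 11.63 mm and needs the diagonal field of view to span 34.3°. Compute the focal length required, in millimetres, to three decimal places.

36.371 mm

Sensor diagonal = √(19.2² + 11.63²) = √503.8969 ≈ 22.4476 mm.
From α = 2·arctan(d/2f) we get f = d / (2·tan(α/2)).
With d = 22.4476 mm and α/2 = 17.15°, tan(α/2) ≈ 0.30860, so f ≈ 22.4476 / 0.61719 ≈ 36.3706 mm.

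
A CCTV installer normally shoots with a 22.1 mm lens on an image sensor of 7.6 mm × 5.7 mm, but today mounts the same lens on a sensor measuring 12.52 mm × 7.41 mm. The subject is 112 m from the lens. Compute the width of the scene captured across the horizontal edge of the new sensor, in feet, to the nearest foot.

208 ft

The focal length stays 22.1 mm; the relevant sensor dimension is now w = 12.52 mm. Object distance dₒ = 112 m = 112000 mm.
Thin-lens field width W = w·(dₒ − f)/f = 12.52 × (112000 − 22.1)/22.1 ≈ 63437.254 mm = 63437.254/304.8 ft = 208.127 ft.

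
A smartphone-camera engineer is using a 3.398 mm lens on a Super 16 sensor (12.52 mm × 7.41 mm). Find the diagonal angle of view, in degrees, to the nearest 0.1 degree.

Sensor diagonal = √(12.52² + 7.41²) = √211.6585 ≈ 14.5485 mm.
Angle of view α = 2·arctan(d/2f) with d = 14.5485 mm and f = 3.398 mm.
d/2f = 2.14074; arctan(2.14074) ≈ 64.9614°, so α ≈ 129.9228°.

129.9°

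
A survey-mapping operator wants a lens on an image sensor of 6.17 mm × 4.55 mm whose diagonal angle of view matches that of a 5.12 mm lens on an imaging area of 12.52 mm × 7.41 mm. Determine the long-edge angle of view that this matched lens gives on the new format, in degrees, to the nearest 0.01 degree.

97.66°

Sensor diagonal = √(12.52² + 7.41²) = √211.6585 ≈ 14.5485 mm.
Sensor diagonal = √(6.17² + 4.55²) = √58.7714 ≈ 7.6663 mm.
Equal diagonal AOV ⇒ f₂ = f₁ · 7.6663/14.5485 = 5.12 × 0.52694 ≈ 2.6980 mm.
Long-edge AOV on the new format = 2·arctan(6.17 / (2 × 2.6980)) = 2·arctan(1.14346) ≈ 97.6580°.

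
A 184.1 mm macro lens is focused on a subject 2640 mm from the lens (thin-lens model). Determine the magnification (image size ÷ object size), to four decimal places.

0.0750×

Thin lens: 1/f = 1/dₒ + 1/dᵢ → 1/dᵢ = 1/184.1 − 1/2640 = 0.0050530 mm⁻¹, so dᵢ ≈ 197.9006 mm.
Magnification m = dᵢ/dₒ = 197.9006/2640 ≈ 0.07496.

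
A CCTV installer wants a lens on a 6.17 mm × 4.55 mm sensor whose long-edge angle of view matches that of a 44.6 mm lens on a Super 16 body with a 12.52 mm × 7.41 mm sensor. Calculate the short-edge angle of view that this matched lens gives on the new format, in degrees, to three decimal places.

Equal long-edge AOV ⇒ f₂ = f₁ · 6.17/12.52 = 44.6 × 0.49281 ≈ 21.9794 mm.
Short-edge AOV on the new format = 2·arctan(4.55 / (2 × 21.9794)) = 2·arctan(0.10351) ≈ 11.8188°.

11.819°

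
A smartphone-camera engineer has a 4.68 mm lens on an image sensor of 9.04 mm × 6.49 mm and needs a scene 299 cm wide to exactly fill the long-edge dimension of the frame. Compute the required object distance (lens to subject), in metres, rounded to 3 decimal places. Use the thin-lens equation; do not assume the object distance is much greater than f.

W: 299 cm = 2990 mm.
Magnification m = w/W = dᵢ/dₒ; combined with 1/f = 1/dₒ + 1/dᵢ this gives dₒ = f·(1 + W/w).
dₒ = 4.68 mm × (1 + 2990/9.04) = 4.68 × 331.7522 ≈ 1552.600 mm = 1.5526 m.

1.553 m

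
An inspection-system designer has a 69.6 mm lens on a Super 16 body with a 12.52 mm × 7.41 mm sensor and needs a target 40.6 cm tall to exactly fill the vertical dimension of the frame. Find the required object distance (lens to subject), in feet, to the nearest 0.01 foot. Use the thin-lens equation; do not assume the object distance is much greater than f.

12.74 ft

W: 40.6 cm = 406 mm.
Magnification m = h/W = dᵢ/dₒ; combined with 1/f = 1/dₒ + 1/dᵢ this gives dₒ = f·(1 + W/h).
dₒ = 69.6 mm × (1 + 406/7.41) = 69.6 × 55.7908 ≈ 3883.041 mm = 3883.041/304.8 ft = 12.7396 ft.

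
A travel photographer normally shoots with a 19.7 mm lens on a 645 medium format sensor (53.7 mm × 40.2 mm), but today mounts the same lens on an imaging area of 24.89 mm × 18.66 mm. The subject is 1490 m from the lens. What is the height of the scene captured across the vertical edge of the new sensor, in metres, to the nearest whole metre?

1411 m

The focal length stays 19.7 mm; the relevant sensor dimension is now h = 18.66 mm. Object distance dₒ = 1490 m = 1.49e+06 mm.
Thin-lens field height W = h·(dₒ − f)/f = 18.66 × (1.49e+06 − 19.7)/19.7 ≈ 1411321.442 mm = 1411.32 m.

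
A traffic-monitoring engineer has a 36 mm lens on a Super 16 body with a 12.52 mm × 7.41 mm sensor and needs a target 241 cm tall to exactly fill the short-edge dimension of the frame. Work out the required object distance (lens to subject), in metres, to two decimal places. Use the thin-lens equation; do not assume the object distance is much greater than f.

11.74 m

W: 241 cm = 2410 mm.
Magnification m = h/W = dᵢ/dₒ; combined with 1/f = 1/dₒ + 1/dᵢ this gives dₒ = f·(1 + W/h).
dₒ = 36 mm × (1 + 2410/7.41) = 36 × 326.2362 ≈ 11744.502 mm = 11.7445 m.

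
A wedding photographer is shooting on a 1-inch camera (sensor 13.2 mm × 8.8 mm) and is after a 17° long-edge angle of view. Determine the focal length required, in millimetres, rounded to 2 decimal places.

44.16 mm

From α = 2·arctan(w/2f) we get f = w / (2·tan(α/2)).
With w = 13.2 mm and α/2 = 8.5°, tan(α/2) ≈ 0.14945, so f ≈ 13.2 / 0.29890 ≈ 44.1616 mm.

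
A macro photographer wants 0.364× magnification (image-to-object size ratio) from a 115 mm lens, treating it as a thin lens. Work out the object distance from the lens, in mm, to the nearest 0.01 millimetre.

With m = dᵢ/dₒ and 1/f = 1/dₒ + 1/dᵢ, substituting dᵢ = m·dₒ gives 1/f = (1 + 1/m)/dₒ, hence dₒ = f·(1 + 1/m).
dₒ = 115 × (1 + 1/0.364) = 115 × 3.74725 ≈ 430.934 mm.

430.93 mm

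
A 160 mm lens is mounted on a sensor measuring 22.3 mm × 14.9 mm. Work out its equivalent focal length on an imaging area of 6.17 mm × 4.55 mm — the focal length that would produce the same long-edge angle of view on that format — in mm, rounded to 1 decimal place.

44.3 mm

Equal angle of view means equal width/f ratio, so f₂ = f₁ · (width₂/width₁) = 160 × 6.17/22.3.
f₂ = 160 × 0.27668 ≈ 44.269 mm.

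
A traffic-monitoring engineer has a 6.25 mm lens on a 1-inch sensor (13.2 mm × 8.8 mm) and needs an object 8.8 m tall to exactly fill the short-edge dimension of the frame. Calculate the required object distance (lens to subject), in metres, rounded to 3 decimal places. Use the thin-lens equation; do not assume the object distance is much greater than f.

6.256 m

W: 8.8 m = 8800 mm.
Magnification m = h/W = dᵢ/dₒ; combined with 1/f = 1/dₒ + 1/dᵢ this gives dₒ = f·(1 + W/h).
dₒ = 6.25 mm × (1 + 8800/8.8) = 6.25 × 1001.0000 ≈ 6256.250 mm = 6.25625 m.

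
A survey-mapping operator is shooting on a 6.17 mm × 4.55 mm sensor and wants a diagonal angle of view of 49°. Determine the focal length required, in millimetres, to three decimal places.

Sensor diagonal = √(6.17² + 4.55²) = √58.7714 ≈ 7.6663 mm.
From α = 2·arctan(d/2f) we get f = d / (2·tan(α/2)).
With d = 7.6663 mm and α/2 = 24.5°, tan(α/2) ≈ 0.45573, so f ≈ 7.6663 / 0.91145 ≈ 8.4110 mm.

8.411 mm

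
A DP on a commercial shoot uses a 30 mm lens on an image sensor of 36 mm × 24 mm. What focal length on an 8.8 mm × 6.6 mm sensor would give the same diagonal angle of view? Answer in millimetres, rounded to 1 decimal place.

7.6 mm

Sensor diagonal = √(36² + 24²) = √1872.0000 ≈ 43.2666 mm.
Sensor diagonal = √(8.8² + 6.6²) = √121.0000 ≈ 11.0000 mm.
Equal angle of view means equal diagonal/f ratio, so f₂ = f₁ · (diagonal₂/diagonal₁) = 30 × 11.0000/43.2666.
f₂ = 30 × 0.25424 ≈ 7.627 mm.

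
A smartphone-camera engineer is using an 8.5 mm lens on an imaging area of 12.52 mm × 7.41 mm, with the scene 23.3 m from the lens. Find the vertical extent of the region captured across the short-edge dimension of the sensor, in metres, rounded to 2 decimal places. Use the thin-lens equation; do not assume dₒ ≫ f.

20.30 m

dₒ: 23.3 m = 23300 mm.
Similar triangles through the lens centre give W/dₒ = h/dᵢ; with 1/f = 1/dₒ + 1/dᵢ this gives W = h·(dₒ − f)/f.
W = 7.41 mm × (23300 − 8.5) / 8.5 = 7.41 × 2740.1765 ≈ 20304.708 mm = 20.3047 m.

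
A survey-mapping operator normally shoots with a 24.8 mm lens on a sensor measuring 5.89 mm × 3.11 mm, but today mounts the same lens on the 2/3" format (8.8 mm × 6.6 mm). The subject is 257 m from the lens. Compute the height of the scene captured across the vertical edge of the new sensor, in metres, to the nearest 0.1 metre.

The focal length stays 24.8 mm; the relevant sensor dimension is now h = 6.6 mm. Object distance dₒ = 257 m = 257000 mm.
Thin-lens field height W = h·(dₒ − f)/f = 6.6 × (257000 − 24.8)/24.8 ≈ 68388.561 mm = 68.3886 m.

68.4 m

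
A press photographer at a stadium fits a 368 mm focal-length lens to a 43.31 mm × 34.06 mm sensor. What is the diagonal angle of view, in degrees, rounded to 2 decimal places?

Sensor diagonal = √(43.31² + 34.06²) = √3035.8397 ≈ 55.0985 mm.
Angle of view α = 2·arctan(d/2f) with d = 55.0985 mm and f = 368 mm.
d/2f = 0.07486; arctan(0.07486) ≈ 4.2813°, so α ≈ 8.5626°.

8.56°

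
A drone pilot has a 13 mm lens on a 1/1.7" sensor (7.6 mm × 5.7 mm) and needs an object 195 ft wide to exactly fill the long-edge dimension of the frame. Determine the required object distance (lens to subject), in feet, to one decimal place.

W: 195 ft × 304.8 mm/ft = 59436.00 mm.
Magnification m = w/W = dᵢ/dₒ; combined with 1/f = 1/dₒ + 1/dᵢ this gives dₒ = f·(1 + W/w).
dₒ = 13 mm × (1 + 59436/7.6) = 13 × 7821.5261 ≈ 101679.839 mm = 101679.839/304.8 ft = 333.595 ft.

333.6 ft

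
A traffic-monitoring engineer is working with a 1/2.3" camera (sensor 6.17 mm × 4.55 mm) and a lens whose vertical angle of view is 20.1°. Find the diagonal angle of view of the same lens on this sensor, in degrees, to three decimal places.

From the vertical AOV: f = 4.55 / (2·tan(10.05°)) = 4.55 / 0.35445 ≈ 12.8367 mm.
Sensor diagonal = √(6.17² + 4.55²) = √58.7714 ≈ 7.6663 mm.
Diagonal AOV = 2·arctan(7.6663 / (2 × 12.8367)) = 2·arctan(0.29861) ≈ 33.2521°.

33.252°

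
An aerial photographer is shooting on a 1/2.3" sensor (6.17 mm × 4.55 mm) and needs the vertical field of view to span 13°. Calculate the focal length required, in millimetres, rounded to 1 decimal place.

From α = 2·arctan(h/2f) we get f = h / (2·tan(α/2)).
With h = 4.55 mm and α/2 = 6.5°, tan(α/2) ≈ 0.11394, so f ≈ 4.55 / 0.22787 ≈ 19.9674 mm.

20.0 mm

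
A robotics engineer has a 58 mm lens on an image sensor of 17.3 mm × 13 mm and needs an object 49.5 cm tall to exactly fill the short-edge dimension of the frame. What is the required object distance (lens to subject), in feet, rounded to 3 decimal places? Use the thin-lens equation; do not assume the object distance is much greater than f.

W: 49.5 cm = 495 mm.
Magnification m = h/W = dᵢ/dₒ; combined with 1/f = 1/dₒ + 1/dᵢ this gives dₒ = f·(1 + W/h).
dₒ = 58 mm × (1 + 495/13) = 58 × 39.0769 ≈ 2266.462 mm = 2266.462/304.8 ft = 7.4359 ft.

7.436 ft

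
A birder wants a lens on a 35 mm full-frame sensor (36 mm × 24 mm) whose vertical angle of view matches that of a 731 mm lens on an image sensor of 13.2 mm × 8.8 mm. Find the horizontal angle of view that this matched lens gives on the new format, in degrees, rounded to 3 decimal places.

Equal vertical AOV ⇒ f₂ = f₁ · 24/8.8 = 731 × 2.72727 ≈ 1993.6364 mm.
Horizontal AOV on the new format = 2·arctan(36 / (2 × 1993.6364)) = 2·arctan(0.00903) ≈ 1.0346°.

1.035°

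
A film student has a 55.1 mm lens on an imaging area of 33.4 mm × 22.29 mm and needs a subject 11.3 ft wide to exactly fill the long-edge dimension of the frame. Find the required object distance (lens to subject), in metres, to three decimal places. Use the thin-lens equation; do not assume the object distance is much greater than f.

5.737 m

W: 11.3 ft × 304.8 mm/ft = 3444.24 mm.
Magnification m = w/W = dᵢ/dₒ; combined with 1/f = 1/dₒ + 1/dᵢ this gives dₒ = f·(1 + W/w).
dₒ = 55.1 mm × (1 + 3444.24/33.4) = 55.1 × 104.1210 ≈ 5737.065 mm = 5.73706 m.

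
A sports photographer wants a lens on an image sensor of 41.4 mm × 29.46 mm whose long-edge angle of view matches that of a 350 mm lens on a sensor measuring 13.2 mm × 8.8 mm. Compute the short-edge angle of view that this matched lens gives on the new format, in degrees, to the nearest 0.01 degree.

1.54°

Equal long-edge AOV ⇒ f₂ = f₁ · 41.4/13.2 = 350 × 3.13636 ≈ 1097.7273 mm.
Short-edge AOV on the new format = 2·arctan(29.46 / (2 × 1097.7273)) = 2·arctan(0.01342) ≈ 1.5376°.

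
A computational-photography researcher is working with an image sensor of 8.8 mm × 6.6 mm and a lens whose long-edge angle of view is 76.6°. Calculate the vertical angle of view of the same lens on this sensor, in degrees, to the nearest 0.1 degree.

61.3°

From the long-edge AOV: f = 8.8 / (2·tan(38.3°)) = 8.8 / 1.57950 ≈ 5.5714 mm.
Vertical AOV = 2·arctan(6.6 / (2 × 5.5714)) = 2·arctan(0.59231) ≈ 61.2777°.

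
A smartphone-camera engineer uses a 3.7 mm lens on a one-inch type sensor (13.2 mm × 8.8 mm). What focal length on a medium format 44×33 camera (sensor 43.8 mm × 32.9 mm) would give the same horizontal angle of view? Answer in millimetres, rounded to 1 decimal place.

Equal angle of view means equal width/f ratio, so f₂ = f₁ · (width₂/width₁) = 3.7 × 43.8/13.2.
f₂ = 3.7 × 3.31818 ≈ 12.277 mm.

12.3 mm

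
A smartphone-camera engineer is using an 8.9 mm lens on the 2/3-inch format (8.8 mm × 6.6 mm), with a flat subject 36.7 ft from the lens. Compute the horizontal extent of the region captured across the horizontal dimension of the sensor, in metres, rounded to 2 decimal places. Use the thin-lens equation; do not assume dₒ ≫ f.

11.05 m

dₒ: 36.7 ft × 304.8 mm/ft = 11186.16 mm.
Similar triangles through the lens centre give W/dₒ = w/dᵢ; with 1/f = 1/dₒ + 1/dᵢ this gives W = w·(dₒ − f)/f.
W = 8.8 mm × (11186.2 − 8.9) / 8.9 = 8.8 × 1255.8719 ≈ 11051.672 mm = 11.0517 m.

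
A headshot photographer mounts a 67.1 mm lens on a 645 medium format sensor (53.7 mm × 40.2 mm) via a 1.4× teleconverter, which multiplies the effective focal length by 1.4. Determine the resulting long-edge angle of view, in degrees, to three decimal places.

Effective focal length f = 67.1 × 1.4 = 93.94 mm.
α = 2·arctan(53.7 / (2 × 93.94)) = 2·arctan(0.28582) ≈ 31.9021°.

31.902°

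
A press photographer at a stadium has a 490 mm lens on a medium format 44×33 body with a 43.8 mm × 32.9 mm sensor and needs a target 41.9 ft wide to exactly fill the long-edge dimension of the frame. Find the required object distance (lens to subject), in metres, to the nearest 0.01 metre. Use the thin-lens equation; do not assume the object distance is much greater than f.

W: 41.9 ft × 304.8 mm/ft = 12771.12 mm.
Magnification m = w/W = dᵢ/dₒ; combined with 1/f = 1/dₒ + 1/dᵢ this gives dₒ = f·(1 + W/w).
dₒ = 490 mm × (1 + 12771.1/43.8) = 490 × 292.5781 ≈ 143363.256 mm = 143.363 m.

143.36 m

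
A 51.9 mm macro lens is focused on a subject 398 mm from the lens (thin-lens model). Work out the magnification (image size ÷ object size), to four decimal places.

Thin lens: 1/f = 1/dₒ + 1/dᵢ → 1/dᵢ = 1/51.9 − 1/398 = 0.0167553 mm⁻¹, so dᵢ ≈ 59.6828 mm.
Magnification m = dᵢ/dₒ = 59.6828/398 ≈ 0.14996.

0.1500×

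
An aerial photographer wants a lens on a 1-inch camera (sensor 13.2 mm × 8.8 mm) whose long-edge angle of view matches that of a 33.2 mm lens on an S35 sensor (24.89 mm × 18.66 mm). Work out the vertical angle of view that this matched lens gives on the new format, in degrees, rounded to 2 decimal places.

28.06°

Equal long-edge AOV ⇒ f₂ = f₁ · 13.2/24.89 = 33.2 × 0.53033 ≈ 17.6071 mm.
Vertical AOV on the new format = 2·arctan(8.8 / (2 × 17.6071)) = 2·arctan(0.24990) ≈ 28.0617°.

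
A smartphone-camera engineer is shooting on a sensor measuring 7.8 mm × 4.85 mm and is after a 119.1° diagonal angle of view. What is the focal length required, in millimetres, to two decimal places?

2.70 mm

Sensor diagonal = √(7.8² + 4.85²) = √84.3625 ≈ 9.1849 mm.
From α = 2·arctan(d/2f) we get f = d / (2·tan(α/2)).
With d = 9.1849 mm and α/2 = 59.55°, tan(α/2) ≈ 1.70106, so f ≈ 9.1849 / 3.40211 ≈ 2.6998 mm.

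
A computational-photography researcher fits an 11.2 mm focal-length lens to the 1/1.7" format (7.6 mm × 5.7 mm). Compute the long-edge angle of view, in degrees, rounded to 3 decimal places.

Angle of view α = 2·arctan(w/2f) with w = 7.6 mm and f = 11.2 mm.
w/2f = 0.33929; arctan(0.33929) ≈ 18.7413°, so α ≈ 37.4827°.

37.483°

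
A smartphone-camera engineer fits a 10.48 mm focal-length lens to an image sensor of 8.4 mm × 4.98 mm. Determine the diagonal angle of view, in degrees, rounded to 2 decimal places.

Sensor diagonal = √(8.4² + 4.98²) = √95.3604 ≈ 9.7653 mm.
Angle of view α = 2·arctan(d/2f) with d = 9.7653 mm and f = 10.48 mm.
d/2f = 0.46590; arctan(0.46590) ≈ 24.9808°, so α ≈ 49.9616°.

49.96°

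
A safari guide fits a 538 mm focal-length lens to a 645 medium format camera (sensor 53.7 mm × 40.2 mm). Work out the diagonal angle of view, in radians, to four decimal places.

0.1245 rad

Sensor diagonal = √(53.7² + 40.2²) = √4499.7300 ≈ 67.0800 mm.
Angle of view α = 2·arctan(d/2f) with d = 67.0800 mm and f = 538 mm.
d/2f = 0.06234; arctan(0.06234) ≈ 0.0623 rad, so α ≈ 0.1245 rad.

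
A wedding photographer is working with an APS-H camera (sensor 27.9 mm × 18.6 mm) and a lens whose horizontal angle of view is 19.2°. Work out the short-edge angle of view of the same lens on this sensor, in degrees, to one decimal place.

12.9°

From the horizontal AOV: f = 27.9 / (2·tan(9.6°)) = 27.9 / 0.33827 ≈ 82.4774 mm.
Short-edge AOV = 2·arctan(18.6 / (2 × 82.4774)) = 2·arctan(0.11276) ≈ 12.8668°.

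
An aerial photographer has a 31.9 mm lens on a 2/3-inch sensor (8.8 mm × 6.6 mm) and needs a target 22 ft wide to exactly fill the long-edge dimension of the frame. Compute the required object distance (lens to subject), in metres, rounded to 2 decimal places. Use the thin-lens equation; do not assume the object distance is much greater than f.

24.34 m

W: 22 ft × 304.8 mm/ft = 6705.60 mm.
Magnification m = w/W = dᵢ/dₒ; combined with 1/f = 1/dₒ + 1/dᵢ this gives dₒ = f·(1 + W/w).
dₒ = 31.9 mm × (1 + 6705.6/8.8) = 31.9 × 763.0000 ≈ 24339.699 mm = 24.3397 m.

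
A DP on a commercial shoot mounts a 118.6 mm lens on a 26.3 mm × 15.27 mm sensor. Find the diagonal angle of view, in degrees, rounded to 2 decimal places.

Sensor diagonal = √(26.3² + 15.27²) = √924.8629 ≈ 30.4116 mm.
Angle of view α = 2·arctan(d/2f) with d = 30.4116 mm and f = 118.6 mm.
d/2f = 0.12821; arctan(0.12821) ≈ 7.3061°, so α ≈ 14.6121°.

14.61°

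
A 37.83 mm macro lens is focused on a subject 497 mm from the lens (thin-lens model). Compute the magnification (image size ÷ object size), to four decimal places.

0.0824×

Thin lens: 1/f = 1/dₒ + 1/dᵢ → 1/dᵢ = 1/37.83 − 1/497 = 0.0244220 mm⁻¹, so dᵢ ≈ 40.9467 mm.
Magnification m = dᵢ/dₒ = 40.9467/497 ≈ 0.08239.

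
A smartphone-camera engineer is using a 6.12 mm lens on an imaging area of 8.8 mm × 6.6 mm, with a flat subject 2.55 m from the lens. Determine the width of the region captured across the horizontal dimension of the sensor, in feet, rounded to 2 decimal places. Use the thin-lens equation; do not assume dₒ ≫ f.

dₒ: 2.55 m = 2550 mm.
Similar triangles through the lens centre give W/dₒ = w/dᵢ; with 1/f = 1/dₒ + 1/dᵢ this gives W = w·(dₒ − f)/f.
W = 8.8 mm × (2550 − 6.12) / 6.12 = 8.8 × 415.6667 ≈ 3657.867 mm = 3657.867/304.8 ft = 12.0009 ft.

12.00 ft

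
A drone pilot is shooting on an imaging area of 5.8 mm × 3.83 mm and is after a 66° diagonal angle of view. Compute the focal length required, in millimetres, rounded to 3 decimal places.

5.351 mm

Sensor diagonal = √(5.8² + 3.83²) = √48.3089 ≈ 6.9505 mm.
From α = 2·arctan(d/2f) we get f = d / (2·tan(α/2)).
With d = 6.9505 mm and α/2 = 33°, tan(α/2) ≈ 0.64941, so f ≈ 6.9505 / 1.29882 ≈ 5.3514 mm.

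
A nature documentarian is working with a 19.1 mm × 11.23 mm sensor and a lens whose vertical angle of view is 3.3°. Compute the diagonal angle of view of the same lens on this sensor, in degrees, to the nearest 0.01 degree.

From the vertical AOV: f = 11.23 / (2·tan(1.65°)) = 11.23 / 0.05761 ≈ 194.9254 mm.
Sensor diagonal = √(19.1² + 11.23²) = √490.9229 ≈ 22.1568 mm.
Diagonal AOV = 2·arctan(22.1568 / (2 × 194.9254)) = 2·arctan(0.05683) ≈ 6.5057°.

6.51°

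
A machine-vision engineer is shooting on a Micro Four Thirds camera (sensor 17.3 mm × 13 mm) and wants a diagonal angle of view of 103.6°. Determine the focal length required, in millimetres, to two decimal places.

Sensor diagonal = √(17.3² + 13²) = √468.2900 ≈ 21.6400 mm.
From α = 2·arctan(d/2f) we get f = d / (2·tan(α/2)).
With d = 21.6400 mm and α/2 = 51.8°, tan(α/2) ≈ 1.27077, so f ≈ 21.6400 / 2.54155 ≈ 8.5145 mm.

8.51 mm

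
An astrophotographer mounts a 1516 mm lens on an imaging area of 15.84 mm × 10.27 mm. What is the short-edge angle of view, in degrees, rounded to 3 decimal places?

0.388°

Angle of view α = 2·arctan(h/2f) with h = 10.27 mm and f = 1516 mm.
h/2f = 0.00339; arctan(0.00339) ≈ 0.1941°, so α ≈ 0.3881°.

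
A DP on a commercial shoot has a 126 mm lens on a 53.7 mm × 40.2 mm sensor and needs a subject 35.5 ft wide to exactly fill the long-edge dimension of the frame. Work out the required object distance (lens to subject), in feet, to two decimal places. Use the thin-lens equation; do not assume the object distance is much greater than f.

W: 35.5 ft × 304.8 mm/ft = 10820.40 mm.
Magnification m = w/W = dᵢ/dₒ; combined with 1/f = 1/dₒ + 1/dᵢ this gives dₒ = f·(1 + W/w).
dₒ = 126 mm × (1 + 10820.4/53.7) = 126 × 202.4972 ≈ 25514.647 mm = 25514.647/304.8 ft = 83.7095 ft.

83.71 ft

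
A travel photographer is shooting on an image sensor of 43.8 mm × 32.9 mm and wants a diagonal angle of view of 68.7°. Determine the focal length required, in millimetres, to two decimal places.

40.08 mm

Sensor diagonal = √(43.8² + 32.9²) = √3000.8500 ≈ 54.7800 mm.
From α = 2·arctan(d/2f) we get f = d / (2·tan(α/2)).
With d = 54.7800 mm and α/2 = 34.35°, tan(α/2) ≈ 0.68343, so f ≈ 54.7800 / 1.36687 ≈ 40.0771 mm.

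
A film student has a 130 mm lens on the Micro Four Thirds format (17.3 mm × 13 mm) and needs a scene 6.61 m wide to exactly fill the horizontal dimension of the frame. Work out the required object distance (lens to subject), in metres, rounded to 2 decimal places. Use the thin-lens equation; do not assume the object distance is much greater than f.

49.80 m

W: 6.61 m = 6610 mm.
Magnification m = w/W = dᵢ/dₒ; combined with 1/f = 1/dₒ + 1/dᵢ this gives dₒ = f·(1 + W/w).
dₒ = 130 mm × (1 + 6610/17.3) = 130 × 383.0809 ≈ 49800.520 mm = 49.8005 m.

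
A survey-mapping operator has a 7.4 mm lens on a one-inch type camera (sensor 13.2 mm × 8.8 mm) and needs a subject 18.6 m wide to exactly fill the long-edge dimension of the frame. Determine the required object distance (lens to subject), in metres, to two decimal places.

W: 18.6 m = 18600 mm.
Magnification m = w/W = dᵢ/dₒ; combined with 1/f = 1/dₒ + 1/dᵢ this gives dₒ = f·(1 + W/w).
dₒ = 7.4 mm × (1 + 18600/13.2) = 7.4 × 1410.0909 ≈ 10434.673 mm = 10.4347 m.

10.43 m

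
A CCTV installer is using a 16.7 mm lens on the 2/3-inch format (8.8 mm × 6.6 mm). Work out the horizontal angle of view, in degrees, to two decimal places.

29.52°

Angle of view α = 2·arctan(w/2f) with w = 8.8 mm and f = 16.7 mm.
w/2f = 0.26347; arctan(0.26347) ≈ 14.7604°, so α ≈ 29.5209°.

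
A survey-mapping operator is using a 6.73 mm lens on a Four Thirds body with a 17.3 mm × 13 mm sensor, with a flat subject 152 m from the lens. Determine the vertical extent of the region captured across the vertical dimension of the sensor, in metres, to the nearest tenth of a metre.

dₒ: 152 m = 152000 mm.
Similar triangles through the lens centre give W/dₒ = h/dᵢ; with 1/f = 1/dₒ + 1/dᵢ this gives W = h·(dₒ − f)/f.
W = 13 mm × (152000 − 6.73) / 6.73 = 13 × 22584.4383 ≈ 293597.698 mm = 293.598 m.

293.6 m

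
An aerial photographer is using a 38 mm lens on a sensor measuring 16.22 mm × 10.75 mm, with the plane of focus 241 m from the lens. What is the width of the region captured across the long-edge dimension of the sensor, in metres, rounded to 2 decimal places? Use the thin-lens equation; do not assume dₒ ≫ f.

102.85 m

dₒ: 241 m = 241000 mm.
Similar triangles through the lens centre give W/dₒ = w/dᵢ; with 1/f = 1/dₒ + 1/dᵢ this gives W = w·(dₒ − f)/f.
W = 16.22 mm × (241000 − 38) / 38 = 16.22 × 6341.1053 ≈ 102852.727 mm = 102.853 m.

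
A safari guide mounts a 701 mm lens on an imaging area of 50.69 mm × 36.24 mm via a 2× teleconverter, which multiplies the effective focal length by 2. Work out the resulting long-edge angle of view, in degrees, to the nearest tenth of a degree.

Effective focal length f = 701 × 2 = 1402 mm.
α = 2·arctan(50.69 / (2 × 1402)) = 2·arctan(0.01808) ≈ 2.0713°.

2.1°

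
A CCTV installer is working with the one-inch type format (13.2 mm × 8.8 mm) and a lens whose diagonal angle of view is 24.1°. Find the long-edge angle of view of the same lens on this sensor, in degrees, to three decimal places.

20.143°

Sensor diagonal = √(13.2² + 8.8²) = √251.6800 ≈ 15.8644 mm.
From the diagonal AOV: f = 15.8644 / (2·tan(12.05°)) = 15.8644 / 0.42694 ≈ 37.1586 mm.
Long-edge AOV = 2·arctan(13.2 / (2 × 37.1586)) = 2·arctan(0.17762) ≈ 20.1433°.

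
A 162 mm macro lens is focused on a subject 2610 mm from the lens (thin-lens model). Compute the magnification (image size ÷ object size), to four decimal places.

0.0662×

Thin lens: 1/f = 1/dₒ + 1/dᵢ → 1/dᵢ = 1/162 − 1/2610 = 0.0057897 mm⁻¹, so dᵢ ≈ 172.7206 mm.
Magnification m = dᵢ/dₒ = 172.7206/2610 ≈ 0.06618.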